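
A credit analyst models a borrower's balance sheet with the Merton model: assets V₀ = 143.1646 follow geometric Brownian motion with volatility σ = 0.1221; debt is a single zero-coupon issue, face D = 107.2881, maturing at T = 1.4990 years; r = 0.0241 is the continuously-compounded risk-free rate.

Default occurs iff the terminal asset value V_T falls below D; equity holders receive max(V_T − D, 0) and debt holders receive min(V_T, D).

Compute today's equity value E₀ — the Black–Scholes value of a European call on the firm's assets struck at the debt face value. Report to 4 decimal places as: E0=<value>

E0=39.7794

Work the structural quantities from V₀ = 143.1646 against face 107.2881:
d₁ = [ln(V₀/D) + (r + σ²/2)T] / (σ√T)
   = [ln(143.1646/107.2881) + (0.0241 + 0.5·0.1221²)·1.4990] / (0.1221·√1.4990)
   = [0.288477 + 0.047300] / 0.149491 = 2.246128
d₂ = d₁ − σ√T = 2.246128 − 0.149491 = 2.096637
N(d₁) = 0.987652,  N(d₂) = 0.981987,  e^(−rT) = 0.964519
E₀ = V₀·N(d₁) − D·e^(−rT)·N(d₂)
   = 143.1646·0.987652 − 107.2881·0.964519·0.981987 = 39.779420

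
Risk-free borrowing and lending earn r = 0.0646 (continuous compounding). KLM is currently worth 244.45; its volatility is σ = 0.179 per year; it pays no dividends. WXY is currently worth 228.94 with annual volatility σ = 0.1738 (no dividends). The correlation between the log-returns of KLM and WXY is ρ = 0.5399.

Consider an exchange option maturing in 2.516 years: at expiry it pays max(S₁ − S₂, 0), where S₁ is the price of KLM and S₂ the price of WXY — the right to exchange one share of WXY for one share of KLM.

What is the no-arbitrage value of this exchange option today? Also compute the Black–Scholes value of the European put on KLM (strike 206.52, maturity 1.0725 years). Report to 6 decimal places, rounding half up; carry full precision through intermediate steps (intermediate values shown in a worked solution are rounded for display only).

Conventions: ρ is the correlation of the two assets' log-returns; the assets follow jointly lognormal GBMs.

σ_eff = √(σ₁² + σ₂² − 2ρσ₁σ₂) = √(0.179² + 0.1738² − 2·0.5399·0.179·0.1738) = 0.169277
d₁ = (ln(S₁/S₂) + (q₂ − q₁ + σ_eff²/2)T) / (σ_eff√T) = (ln(244.45/228.94) + (0.0 − 0.0 + 0.014327)·2.516) / 0.268505 = 0.378385
d₂ = d₁ − σ_eff√T = 0.378385 − 0.268505 = 0.109880
N(d₁) = 0.647428,  N(d₂) = 0.543748
V = S₁·e^{−q₁T}·N(d₁) − S₂·e^{−q₂T}·N(d₂) = 158.263700 − 124.485579 = 33.778121
[vanilla: KLM put K=206.52]
σ√T = 0.179·√1.0725 = 0.185375
d₁ = (ln(S/K) + (r+σ²/2)T) / (σ√T) = (ln(244.45/206.52) + (0.0646+0.179²/2)·1.0725) / 0.185375 = (0.168614 + 0.086465) / 0.185375 = 1.376015
d₂ = d₁ − σ√T = 1.376015 − 0.185375 = 1.190639
e^{−rT} = 0.933062
N(−d₁) = 0.084409,  N(−d₂) = 0.116898
price = K·e^{−rT}·N(−d₂) − S·N(−d₁) = 22.525696 − 20.633671 = 1.892026

exchange price = 33.778121
price(KLM put K=206.52) = 1.892026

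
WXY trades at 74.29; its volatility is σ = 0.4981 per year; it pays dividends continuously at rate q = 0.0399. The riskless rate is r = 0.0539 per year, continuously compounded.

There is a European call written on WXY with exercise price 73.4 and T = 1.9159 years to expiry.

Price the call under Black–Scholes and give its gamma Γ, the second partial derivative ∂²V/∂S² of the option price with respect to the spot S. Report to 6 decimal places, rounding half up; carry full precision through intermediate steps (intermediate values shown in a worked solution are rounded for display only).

price = 19.547392
Γ = 0.006658

σ√T = 0.4981·√1.9159 = 0.689450
d₁ = (ln(S/K) + (r−q+σ²/2)T) / (σ√T) = (ln(74.29/73.4) + (0.0539−0.0399+0.4981²/2)·1.9159) / 0.689450 = (0.012052 + 0.264493) / 0.689450 = 0.401111
d₂ = d₁ − σ√T = 0.401111 − 0.689450 = -0.288340
e^{−rT} = 0.901886
e^{−qT} = 0.926404
N(d₁) = 0.655831,  N(d₂) = 0.386543
Call price V = S·e^{−qT}·N(d₁) − K·e^{−rT}·N(d₂) = 45.135962 − 25.588570 = 19.547392
φ(d₁) = (1/√(2π))·e^{−d₁²/2} = 0.368106
Γ = e^{−qT}·φ(d₁) / (S·σ·√T) = 0.006658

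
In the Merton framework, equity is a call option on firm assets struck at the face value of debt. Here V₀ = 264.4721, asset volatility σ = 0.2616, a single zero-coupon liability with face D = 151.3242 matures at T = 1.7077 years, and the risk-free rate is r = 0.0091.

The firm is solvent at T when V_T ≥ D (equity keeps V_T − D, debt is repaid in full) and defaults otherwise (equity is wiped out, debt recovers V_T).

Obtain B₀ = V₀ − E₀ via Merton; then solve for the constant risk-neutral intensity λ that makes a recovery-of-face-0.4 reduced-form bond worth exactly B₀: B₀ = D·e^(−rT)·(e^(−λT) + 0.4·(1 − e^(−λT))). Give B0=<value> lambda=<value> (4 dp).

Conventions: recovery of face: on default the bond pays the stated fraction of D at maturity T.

B0=147.6979 lambda=0.0085

Work the structural quantities from V₀ = 264.4721 against face 151.3242:
d₁ = [ln(V₀/D) + (r + σ²/2)T] / (σ√T)
   = [ln(264.4721/151.3242) + (0.0091 + 0.5·0.2616²)·1.7077] / (0.2616·√1.7077)
   = [0.558311 + 0.073973] / 0.341856 = 1.849561
d₂ = d₁ − σ√T = 1.849561 − 0.341856 = 1.507705
N(d₁) = 0.967812,  N(d₂) = 0.934185,  e^(−rT) = 0.984580
E₀ = V₀·N(d₁) − D·e^(−rT)·N(d₂)
   = 264.4721·0.967812 − 151.3242·0.984580·0.934185 = 116.774208
B₀ = V₀ − E₀ = 264.4721 − 116.774208 = 147.697892
e^(−λT) = (B₀·e^(rT)/D − 0.4)/(1 − 0.4) = (147.6979·1.015661/151.3242 − 0.4)/0.6 = 0.98553726
λ = −ln(0.98553726)/1.7077 = 0.008531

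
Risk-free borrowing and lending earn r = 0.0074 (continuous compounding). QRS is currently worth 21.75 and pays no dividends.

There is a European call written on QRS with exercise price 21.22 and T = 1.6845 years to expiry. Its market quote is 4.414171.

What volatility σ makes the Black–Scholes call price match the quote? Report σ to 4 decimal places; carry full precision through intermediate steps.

sigma = 0.3657

At σ = 0.3657 the Black–Scholes value reproduces the quote:
σ√T = 0.3657·√1.6845 = 0.474636
d₁ = (ln(S/K) + (r+σ²/2)T) / (σ√T) = (ln(21.75/21.22) + (0.0074+0.3657²/2)·1.6845) / 0.474636 = (0.024670 + 0.125105) / 0.474636 = 0.315557
d₂ = d₁ − σ√T = 0.315557 − 0.474636 = -0.159079
e^{−rT} = 0.987612
N(d₁) = 0.623830,  N(d₂) = 0.436803
V = S·N(d₁) − K·e^{−rT}·N(d₂) = 13.568313 − 9.154142 = 4.414171 (equal to the quote); since ∂V/∂σ > 0 for all σ, the implied volatility is unique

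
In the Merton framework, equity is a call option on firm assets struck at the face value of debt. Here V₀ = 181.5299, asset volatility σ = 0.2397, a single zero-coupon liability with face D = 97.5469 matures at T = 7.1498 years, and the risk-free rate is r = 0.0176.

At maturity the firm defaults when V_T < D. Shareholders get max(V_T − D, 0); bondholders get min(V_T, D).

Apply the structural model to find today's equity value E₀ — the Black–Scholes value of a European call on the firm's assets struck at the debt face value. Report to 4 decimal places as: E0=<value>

E0=100.1767

With assets at 181.5299 and a single debt payment of 97.5469 at 7.1498 years:
d₁ = [ln(V₀/D) + (r + σ²/2)T] / (σ√T)
   = [ln(181.5299/97.5469) + (0.0176 + 0.5·0.2397²)·7.1498] / (0.2397·√7.1498)
   = [0.621087 + 0.331236] / 0.640936 = 1.485831
d₂ = d₁ − σ√T = 1.485831 − 0.640936 = 0.844895
N(d₁) = 0.931338,  N(d₂) = 0.800915,  e^(−rT) = 0.881759
E₀ = V₀·N(d₁) − D·e^(−rT)·N(d₂)
   = 181.5299·0.931338 − 97.5469·0.881759·0.800915 = 100.176709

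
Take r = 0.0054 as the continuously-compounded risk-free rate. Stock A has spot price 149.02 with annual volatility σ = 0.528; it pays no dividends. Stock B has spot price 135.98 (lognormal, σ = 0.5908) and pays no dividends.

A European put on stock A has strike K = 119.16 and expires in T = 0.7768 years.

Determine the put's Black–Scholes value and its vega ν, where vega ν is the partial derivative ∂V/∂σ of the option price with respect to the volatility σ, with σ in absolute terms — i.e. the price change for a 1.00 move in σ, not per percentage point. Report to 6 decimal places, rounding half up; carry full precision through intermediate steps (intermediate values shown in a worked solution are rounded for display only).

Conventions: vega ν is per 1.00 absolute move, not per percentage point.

σ√T = 0.528·√0.7768 = 0.465359
d₁ = (ln(S/K) + (r+σ²/2)T) / (σ√T) = (ln(149.02/119.16) + (0.0054+0.528²/2)·0.7768) / 0.465359 = (0.223613 + 0.112474) / 0.465359 = 0.722211
d₂ = d₁ − σ√T = 0.722211 − 0.465359 = 0.256852
e^{−rT} = 0.995814
N(−d₁) = 0.235082,  N(−d₂) = 0.398647
Put price V = K·e^{−rT}·N(−d₂) − S·N(−d₁) = 47.303884 − 35.031965 = 12.271919
φ(d₁) = (1/√(2π))·e^{−d₁²/2} = 0.307361
ν = S·φ(d₁)·√T = 40.368964

price = 12.271919
ν = 40.368964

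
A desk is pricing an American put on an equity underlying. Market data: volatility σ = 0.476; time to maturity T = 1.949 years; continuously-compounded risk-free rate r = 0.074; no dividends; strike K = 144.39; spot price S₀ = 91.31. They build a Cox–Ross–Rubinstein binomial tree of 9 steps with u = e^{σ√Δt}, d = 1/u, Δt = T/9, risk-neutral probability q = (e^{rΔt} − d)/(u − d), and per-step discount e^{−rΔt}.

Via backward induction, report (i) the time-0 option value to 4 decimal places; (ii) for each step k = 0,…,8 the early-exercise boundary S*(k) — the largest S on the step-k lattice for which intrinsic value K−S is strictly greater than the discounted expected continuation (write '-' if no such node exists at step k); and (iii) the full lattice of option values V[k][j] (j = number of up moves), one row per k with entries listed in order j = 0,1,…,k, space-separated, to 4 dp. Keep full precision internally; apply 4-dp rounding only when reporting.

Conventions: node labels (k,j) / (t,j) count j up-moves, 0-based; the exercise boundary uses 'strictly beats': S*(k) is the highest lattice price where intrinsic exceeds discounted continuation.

price = 55.9373
boundary = - 73.1675 58.6297 73.1675 58.6297 73.1675 91.3100 73.1675 91.3100
tree:
55.9373
71.2225 41.3242
85.7603 55.0508 27.9018
97.4095 71.2225 39.4515 16.3774
106.7441 85.7603 53.9956 25.0842 7.5333
114.2240 97.4095 71.2225 37.2223 12.8304 2.0711
120.2177 106.7441 85.7603 53.0800 21.3629 4.0552 0.0000
125.0206 114.2240 97.4095 71.2225 34.4688 7.9400 0.0000 0.0000
128.8691 120.2177 106.7441 85.7603 53.0800 15.5462 0.0000 0.0000 0.0000
131.9530 125.0206 114.2240 97.4095 71.2225 30.4389 0.0000 0.0000 0.0000 0.0000

Δt=0.21656, u=1.24796, d=0.80131, q=0.48102, disc=e^(-rΔt)=0.98410
k=9 terminal: V=max(K-S,0) → 131.9530 125.0206 114.2240 97.4095 71.2225 30.4389 0.0000 0.0000 0.0000 0.0000
k=8: j=0 S=15.5209 intr=128.8691 cont=126.5737 V=128.8691[EX]; j=1 S=24.1723 intr=120.2177 cont=117.9223 V=120.2177[EX]; j=2 S=37.6459 intr=106.7441 cont=104.4487 V=106.7441[EX]; j=3 S=58.6297 intr=85.7603 cont=83.4648 V=85.7603[EX]; j=4 S=91.3100 intr=53.0800 cont=50.7846 V=53.0800[EX]; j=5 S=142.2063 intr=2.1837 cont=15.5462 V=15.5462[hold]; j=6 S=221.4721 intr=0.0000 cont=0.0000 V=0.0000[hold]; j=7 S=344.9209 intr=0.0000 cont=0.0000 V=0.0000[hold]; j=8 S=537.1800 intr=0.0000 cont=0.0000 V=0.0000[hold]  S*(8)=91.3100
k=7: j=0 S=19.3694 intr=125.0206 cont=122.7251 V=125.0206[EX]; j=1 S=30.1660 intr=114.2240 cont=111.9286 V=114.2240[EX]; j=2 S=46.9805 intr=97.4095 cont=95.1141 V=97.4095[EX]; j=3 S=73.1675 intr=71.2225 cont=68.9271 V=71.2225[EX]; j=4 S=113.9511 intr=30.4389 cont=34.4688 V=34.4688[hold]; j=5 S=177.4675 intr=0.0000 cont=7.9400 V=7.9400[hold]; j=6 S=276.3881 intr=0.0000 cont=0.0000 V=0.0000[hold]; j=7 S=430.4470 intr=0.0000 cont=0.0000 V=0.0000[hold]  S*(7)=73.1675
k=6: j=0 S=24.1723 intr=120.2177 cont=117.9223 V=120.2177[EX]; j=1 S=37.6459 intr=106.7441 cont=104.4487 V=106.7441[EX]; j=2 S=58.6297 intr=85.7603 cont=83.4648 V=85.7603[EX]; j=3 S=91.3100 intr=53.0800 cont=52.6922 V=53.0800[EX]; j=4 S=142.2063 intr=2.1837 cont=21.3629 V=21.3629[hold]; j=5 S=221.4721 intr=0.0000 cont=4.0552 V=4.0552[hold]; j=6 S=344.9209 intr=0.0000 cont=0.0000 V=0.0000[hold]  S*(6)=91.3100
k=5: j=0 S=30.1660 intr=114.2240 cont=111.9286 V=114.2240[EX]; j=1 S=46.9805 intr=97.4095 cont=95.1141 V=97.4095[EX]; j=2 S=73.1675 intr=71.2225 cont=68.9271 V=71.2225[EX]; j=3 S=113.9511 intr=30.4389 cont=37.2223 V=37.2223[hold]; j=4 S=177.4675 intr=0.0000 cont=12.8304 V=12.8304[hold]; j=5 S=276.3881 intr=0.0000 cont=2.0711 V=2.0711[hold]  S*(5)=73.1675
k=4: j=0 S=37.6459 intr=106.7441 cont=104.4487 V=106.7441[EX]; j=1 S=58.6297 intr=85.7603 cont=83.4648 V=85.7603[EX]; j=2 S=91.3100 intr=53.0800 cont=53.9956 V=53.9956[hold]; j=3 S=142.2063 intr=2.1837 cont=25.0842 V=25.0842[hold]; j=4 S=221.4721 intr=0.0000 cont=7.5333 V=7.5333[hold]  S*(4)=58.6297
k=3: j=0 S=46.9805 intr=97.4095 cont=95.1141 V=97.4095[EX]; j=1 S=73.1675 intr=71.2225 cont=69.3605 V=71.2225[EX]; j=2 S=113.9511 intr=30.4389 cont=39.4515 V=39.4515[hold]; j=3 S=177.4675 intr=0.0000 cont=16.3774 V=16.3774[hold]  S*(3)=73.1675
k=2: j=0 S=58.6297 intr=85.7603 cont=83.4648 V=85.7603[EX]; j=1 S=91.3100 intr=53.0800 cont=55.0508 V=55.0508[hold]; j=2 S=142.2063 intr=2.1837 cont=27.9018 V=27.9018[hold]  S*(2)=58.6297
k=1: j=0 S=73.1675 intr=71.2225 cont=69.8600 V=71.2225[EX]; j=1 S=113.9511 intr=30.4389 cont=41.3242 V=41.3242[hold]  S*(1)=73.1675
k=0: j=0 S=91.3100 intr=53.0800 cont=55.9373 V=55.9373[hold]  S*(0)=-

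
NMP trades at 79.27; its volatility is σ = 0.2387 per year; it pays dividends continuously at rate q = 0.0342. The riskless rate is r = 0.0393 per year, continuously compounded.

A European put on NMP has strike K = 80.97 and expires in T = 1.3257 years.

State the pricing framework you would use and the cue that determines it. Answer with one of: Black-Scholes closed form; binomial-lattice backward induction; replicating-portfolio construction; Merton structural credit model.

framework: Black-Scholes closed form

Key observation: with NMP following a GBM at constant σ and r, the European put struck at 80.97 prices in closed form — nothing here needs a stepwise model or a balance sheet.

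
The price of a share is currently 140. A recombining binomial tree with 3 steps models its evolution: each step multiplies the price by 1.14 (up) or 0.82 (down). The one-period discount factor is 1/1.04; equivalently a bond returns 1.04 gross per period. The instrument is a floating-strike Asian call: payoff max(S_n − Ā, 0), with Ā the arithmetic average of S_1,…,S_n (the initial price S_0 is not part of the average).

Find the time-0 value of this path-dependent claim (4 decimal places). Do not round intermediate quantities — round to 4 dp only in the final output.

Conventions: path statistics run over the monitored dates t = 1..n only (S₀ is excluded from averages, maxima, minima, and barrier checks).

With p* = (R−d)/(u−d) = 0.6875, sum probability × payoff across the paths and divide by R^3.
Enumerate all 2^3 = 8 price paths (U = up ×1.14, D = down ×0.82); each path with k up-moves has probability p*^k·(1−p*)^(3−k).
DDD: Ā=95.3758, payoff=0.0000, prob=0.030518
UDD: Ā=132.5957, payoff=0.0000, prob=0.067139
DUD: Ā=117.6623, payoff=0.0000, prob=0.067139
UUD: Ā=163.5794, payoff=0.0000, prob=0.147705
DDU: Ā=105.4170, payoff=1.8980, prob=0.067139
UDU: Ā=146.5554, payoff=2.6387, prob=0.147705
DUU: Ā=131.6220, payoff=17.5721, prob=0.147705
UUU: Ā=182.9867, payoff=24.4294, prob=0.324951
Price = Σ prob·payoff / R^3 = 11.051040 / 1.124864 = 9.8243

price = 9.8243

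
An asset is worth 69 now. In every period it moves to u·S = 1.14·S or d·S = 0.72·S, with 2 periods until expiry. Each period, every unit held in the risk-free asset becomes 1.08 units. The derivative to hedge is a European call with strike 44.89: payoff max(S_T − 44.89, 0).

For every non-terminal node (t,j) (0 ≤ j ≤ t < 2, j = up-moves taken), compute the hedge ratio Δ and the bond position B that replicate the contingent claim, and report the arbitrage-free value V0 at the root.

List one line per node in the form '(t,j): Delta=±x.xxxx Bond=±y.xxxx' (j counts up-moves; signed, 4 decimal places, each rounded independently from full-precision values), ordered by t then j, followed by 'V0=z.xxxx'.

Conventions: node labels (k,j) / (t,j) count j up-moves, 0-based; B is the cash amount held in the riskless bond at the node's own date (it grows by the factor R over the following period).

(0,0): Delta=0.9584 Bond=-35.4540
(1,0): Delta=0.5629 Bond=-18.6432
(1,1): Delta=1.0000 Bond=-41.5648
V0=30.6736

Risk-neutral probability p* = (R−d)/(u−d) = (1.08−0.72)/(1.14−0.72) = 0.8571.
At maturity the claim pays: V(2,0)=0.0000, V(2,1)=11.7452, V(2,2)=44.7824
Node (1,0) S=49.6800: V=(p*·11.7452+(1−p*)·0.0000)/1.08=9.3216; Δ=(11.7452−0.0000)/(56.6352−35.7696)=0.5629; B=V−Δ·S=-18.6432
Node (1,1) S=78.6600: V=(p*·44.7824+(1−p*)·11.7452)/1.08=37.0952; Δ=(44.7824−11.7452)/(89.6724−56.6352)=1.0000; B=V−Δ·S=-41.5648
Node (0,0) S=69.0000: V=(p*·37.0952+(1−p*)·9.3216)/1.08=30.6736; Δ=(37.0952−9.3216)/(78.6600−49.6800)=0.9584; B=V−Δ·S=-35.4540
Verification: the root portfolio costs Δ(0,0)·S0 + B(0,0) = 30.6736, matching V0.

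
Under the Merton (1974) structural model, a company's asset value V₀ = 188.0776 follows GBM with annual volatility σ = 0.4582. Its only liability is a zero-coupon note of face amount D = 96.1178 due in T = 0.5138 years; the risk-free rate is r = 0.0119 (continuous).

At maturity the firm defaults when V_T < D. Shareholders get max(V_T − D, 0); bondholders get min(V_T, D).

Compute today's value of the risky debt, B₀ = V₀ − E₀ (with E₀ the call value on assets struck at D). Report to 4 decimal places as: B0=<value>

Apply the equity-as-call identities (strike 96.1178, horizon 0.5138 years):
d₁ = [ln(V₀/D) + (r + σ²/2)T] / (σ√T)
   = [ln(188.0776/96.1178) + (0.0119 + 0.5·0.4582²)·0.5138] / (0.4582·√0.5138)
   = [0.671280 + 0.060050] / 0.328437 = 2.226697
d₂ = d₁ − σ√T = 2.226697 − 0.328437 = 1.898260
N(d₁) = 0.987016,  N(d₂) = 0.971169,  e^(−rT) = 0.993904
E₀ = V₀·N(d₁) − D·e^(−rT)·N(d₂)
   = 188.0776·0.987016 − 96.1178·0.993904·0.971169 = 92.858010
B₀ = V₀ − E₀ = 188.0776 − 92.858010 = 95.219590

B0=95.2196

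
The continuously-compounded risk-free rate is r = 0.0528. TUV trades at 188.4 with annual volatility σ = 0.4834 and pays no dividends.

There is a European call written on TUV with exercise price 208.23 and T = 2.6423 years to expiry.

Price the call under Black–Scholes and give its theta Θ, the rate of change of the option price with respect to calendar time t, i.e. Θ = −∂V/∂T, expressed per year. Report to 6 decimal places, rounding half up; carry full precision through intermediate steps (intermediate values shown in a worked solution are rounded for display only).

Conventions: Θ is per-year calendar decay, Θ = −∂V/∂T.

price = 60.171508
Θ = -13.630044

σ√T = 0.4834·√2.6423 = 0.785774
d₁ = (ln(S/K) + (r+σ²/2)T) / (σ√T) = (ln(188.4/208.23) + (0.0528+0.4834²/2)·2.6423) / 0.785774 = (-0.100076 + 0.448234) / 0.785774 = 0.443076
d₂ = d₁ − σ√T = 0.443076 − 0.785774 = -0.342698
e^{−rT} = 0.869781
N(d₁) = 0.671145,  N(d₂) = 0.365913
Call price V = S·N(d₁) − K·e^{−rT}·N(d₂) = 126.443680 − 66.272171 = 60.171508
φ(d₁) = (1/√(2π))·e^{−d₁²/2} = 0.361643
Θ = −S·φ(d₁)·σ/(2√T) − r·K·e^{−rT}·N(d₂) = −10.130874 − 3.499171 = -13.630044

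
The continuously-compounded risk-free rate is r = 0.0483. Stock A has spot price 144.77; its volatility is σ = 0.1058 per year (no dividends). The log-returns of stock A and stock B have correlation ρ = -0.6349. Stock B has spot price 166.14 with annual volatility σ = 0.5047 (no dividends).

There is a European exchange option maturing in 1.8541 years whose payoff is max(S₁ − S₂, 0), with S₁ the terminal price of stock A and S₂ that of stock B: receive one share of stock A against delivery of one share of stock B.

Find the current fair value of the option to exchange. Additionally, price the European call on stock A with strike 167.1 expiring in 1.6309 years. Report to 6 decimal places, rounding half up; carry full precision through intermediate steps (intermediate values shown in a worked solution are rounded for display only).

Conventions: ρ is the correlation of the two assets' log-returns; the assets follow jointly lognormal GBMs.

exchange price = 37.557933
price(stock A call K=167.1) = 4.126032

σ_eff = √(σ₁² + σ₂² − 2ρσ₁σ₂) = √(0.1058² + 0.5047² − 2·-0.6349·0.1058·0.5047) = 0.577685
d₁ = (ln(S₁/S₂) + (q₂ − q₁ + σ_eff²/2)T) / (σ_eff√T) = (ln(144.77/166.14) + (0.0 − 0.0 + 0.166860)·1.8541) / 0.786606 = 0.218267
d₂ = d₁ − σ_eff√T = 0.218267 − 0.786606 = -0.568339
N(d₁) = 0.586389,  N(d₂) = 0.284902
V = S₁·e^{−q₁T}·N(d₁) − S₂·e^{−q₂T}·N(d₂) = 84.891602 − 47.333669 = 37.557933
[vanilla: stock A call K=167.1]
σ√T = 0.1058·√1.6309 = 0.135114
d₁ = (ln(S/K) + (r+σ²/2)T) / (σ√T) = (ln(144.77/167.1) + (0.0483+0.1058²/2)·1.6309) / 0.135114 = (-0.143446 + 0.087900) / 0.135114 = -0.411104
d₂ = d₁ − σ√T = -0.411104 − 0.135114 = -0.546218
e^{−rT} = 0.924250
N(d₁) = 0.340498,  N(d₂) = 0.292458
price = S·N(d₁) − K·e^{−rT}·N(d₂) = 49.293892 − 45.167860 = 4.126032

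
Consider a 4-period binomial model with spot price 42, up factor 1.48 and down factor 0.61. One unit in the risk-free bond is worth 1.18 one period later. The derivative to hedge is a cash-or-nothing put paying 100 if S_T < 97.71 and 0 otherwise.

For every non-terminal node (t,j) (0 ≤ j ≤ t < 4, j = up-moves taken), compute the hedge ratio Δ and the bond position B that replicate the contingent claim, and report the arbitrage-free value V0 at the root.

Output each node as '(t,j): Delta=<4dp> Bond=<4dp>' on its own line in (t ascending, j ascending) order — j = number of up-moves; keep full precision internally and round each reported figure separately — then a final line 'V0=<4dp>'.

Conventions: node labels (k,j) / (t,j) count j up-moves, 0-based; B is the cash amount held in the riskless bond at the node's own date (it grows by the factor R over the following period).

(0,0): Delta=-0.4684 Bond=61.7496
(1,0): Delta=0.0000 Bond=60.8631
(1,1): Delta=-0.5701 Bond=79.1810
(2,0): Delta=0.0000 Bond=71.8184
(2,1): Delta=0.0000 Bond=71.8184
(2,2): Delta=-0.6937 Bond=104.8100
(3,0): Delta=0.0000 Bond=84.7458
(3,1): Delta=0.0000 Bond=84.7458
(3,2): Delta=0.0000 Bond=84.7458
(3,3): Delta=-0.8442 Bond=144.1652
V0=42.0752

Since d<R<u, set p* = (R−d)/(u−d) = 0.6552; price each node as the discounted p*-expectation of its children.
Payoffs at expiry: V(4,0)=100.0000, V(4,1)=100.0000, V(4,2)=100.0000, V(4,3)=100.0000, V(4,4)=0.0000
(3,0): S=9.5332. Δ = (V_up−V_dn)/(S_up−S_dn) = (100.0000−100.0000)/(14.1091−5.8153) = 0.0000. V = [p*·100.0000 + (1−p*)·100.0000]/1.18 = 84.7458. B = V − Δ·S = 84.7458.
(3,1): S=23.1297. Δ = (V_up−V_dn)/(S_up−S_dn) = (100.0000−100.0000)/(34.2320−14.1091) = 0.0000. V = [p*·100.0000 + (1−p*)·100.0000]/1.18 = 84.7458. B = V − Δ·S = 84.7458.
(3,2): S=56.1180. Δ = (V_up−V_dn)/(S_up−S_dn) = (100.0000−100.0000)/(83.0547−34.2320) = 0.0000. V = [p*·100.0000 + (1−p*)·100.0000]/1.18 = 84.7458. B = V − Δ·S = 84.7458.
(3,3): S=136.1553. Δ = (V_up−V_dn)/(S_up−S_dn) = (0.0000−100.0000)/(201.5098−83.0547) = -0.8442. V = [p*·0.0000 + (1−p*)·100.0000]/1.18 = 29.2227. B = V − Δ·S = 144.1652.
(2,0): S=15.6282. Δ = (V_up−V_dn)/(S_up−S_dn) = (84.7458−84.7458)/(23.1297−9.5332) = 0.0000. V = [p*·84.7458 + (1−p*)·84.7458]/1.18 = 71.8184. B = V − Δ·S = 71.8184.
(2,1): S=37.9176. Δ = (V_up−V_dn)/(S_up−S_dn) = (84.7458−84.7458)/(56.1180−23.1297) = 0.0000. V = [p*·84.7458 + (1−p*)·84.7458]/1.18 = 71.8184. B = V − Δ·S = 71.8184.
(2,2): S=91.9968. Δ = (V_up−V_dn)/(S_up−S_dn) = (29.2227−84.7458)/(136.1553−56.1180) = -0.6937. V = [p*·29.2227 + (1−p*)·84.7458]/1.18 = 40.9903. B = V − Δ·S = 104.8100.
(1,0): S=25.6200. Δ = (V_up−V_dn)/(S_up−S_dn) = (71.8184−71.8184)/(37.9176−15.6282) = 0.0000. V = [p*·71.8184 + (1−p*)·71.8184]/1.18 = 60.8631. B = V − Δ·S = 60.8631.
(1,1): S=62.1600. Δ = (V_up−V_dn)/(S_up−S_dn) = (40.9903−71.8184)/(91.9968−37.9176) = -0.5701. V = [p*·40.9903 + (1−p*)·71.8184]/1.18 = 43.7464. B = V − Δ·S = 79.1810.
(0,0): S=42.0000. Δ = (V_up−V_dn)/(S_up−S_dn) = (43.7464−60.8631)/(62.1600−25.6200) = -0.4684. V = [p*·43.7464 + (1−p*)·60.8631]/1.18 = 42.0752. B = V − Δ·S = 61.7496.
Verification: the root portfolio costs Δ(0,0)·S0 + B(0,0) = 42.0752, matching V0.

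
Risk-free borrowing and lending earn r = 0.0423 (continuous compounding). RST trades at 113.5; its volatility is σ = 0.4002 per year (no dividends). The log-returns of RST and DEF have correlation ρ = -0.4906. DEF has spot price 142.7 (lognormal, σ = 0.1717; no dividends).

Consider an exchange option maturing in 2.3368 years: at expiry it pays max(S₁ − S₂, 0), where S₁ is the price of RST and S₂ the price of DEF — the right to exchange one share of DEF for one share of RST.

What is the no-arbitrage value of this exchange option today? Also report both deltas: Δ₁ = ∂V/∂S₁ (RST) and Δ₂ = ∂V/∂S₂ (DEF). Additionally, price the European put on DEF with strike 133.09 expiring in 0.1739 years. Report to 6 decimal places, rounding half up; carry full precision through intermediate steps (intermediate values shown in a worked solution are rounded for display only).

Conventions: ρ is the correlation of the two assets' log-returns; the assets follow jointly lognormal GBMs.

exchange price = 25.622040
Δ1 = 0.536706
Δ2 = -0.247330
price(DEF put K=133.09) = 0.706332

σ_eff = √(σ₁² + σ₂² − 2ρσ₁σ₂) = √(0.4002² + 0.1717² − 2·-0.4906·0.4002·0.1717) = 0.507014
d₁ = (ln(S₁/S₂) + (q₂ − q₁ + σ_eff²/2)T) / (σ_eff√T) = (ln(113.5/142.7) + (0.0 − 0.0 + 0.128532)·2.3368) / 0.775052 = 0.092137
d₂ = d₁ − σ_eff√T = 0.092137 − 0.775052 = -0.682915
N(d₁) = 0.536706,  N(d₂) = 0.247330
V = S₁·e^{−q₁T}·N(d₁) − S₂·e^{−q₂T}·N(d₂) = 60.916078 − 35.294038 = 25.622040
Δ₁ = e^{−q₁T}·N(d₁) = 0.536706;  Δ₂ = −e^{−q₂T}·N(d₂) = -0.247330
[vanilla: DEF put K=133.09]
σ√T = 0.1717·√0.1739 = 0.071601
d₁ = (ln(S/K) + (r+σ²/2)T) / (σ√T) = (ln(142.7/133.09) + (0.0423+0.1717²/2)·0.1739) / 0.071601 = (0.069719 + 0.009919) / 0.071601 = 1.112248
d₂ = d₁ − σ√T = 1.112248 − 0.071601 = 1.040647
e^{−rT} = 0.992671
N(−d₁) = 0.133016,  N(−d₂) = 0.149020
price = K·e^{−rT}·N(−d₂) − S·N(−d₁) = 19.687675 − 18.981344 = 0.706332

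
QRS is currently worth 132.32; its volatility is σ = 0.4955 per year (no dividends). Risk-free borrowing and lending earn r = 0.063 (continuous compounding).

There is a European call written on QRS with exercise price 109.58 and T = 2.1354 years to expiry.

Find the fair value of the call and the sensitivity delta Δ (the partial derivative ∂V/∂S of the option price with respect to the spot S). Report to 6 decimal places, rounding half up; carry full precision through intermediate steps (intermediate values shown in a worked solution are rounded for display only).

price = 53.496262
Δ = 0.790530

σ√T = 0.4955·√2.1354 = 0.724075
d₁ = (ln(S/K) + (r+σ²/2)T) / (σ√T) = (ln(132.32/109.58) + (0.063+0.4955²/2)·2.1354) / 0.724075 = (0.188568 + 0.396672) / 0.724075 = 0.808260
d₂ = d₁ − σ√T = 0.808260 − 0.724075 = 0.084186
e^{−rT} = 0.874126
N(d₁) = 0.790530,  N(d₂) = 0.533546
Call price V = S·N(d₁) − K·e^{−rT}·N(d₂) = 104.602870 − 51.106608 = 53.496262
Δ = N(d₁) = 0.790530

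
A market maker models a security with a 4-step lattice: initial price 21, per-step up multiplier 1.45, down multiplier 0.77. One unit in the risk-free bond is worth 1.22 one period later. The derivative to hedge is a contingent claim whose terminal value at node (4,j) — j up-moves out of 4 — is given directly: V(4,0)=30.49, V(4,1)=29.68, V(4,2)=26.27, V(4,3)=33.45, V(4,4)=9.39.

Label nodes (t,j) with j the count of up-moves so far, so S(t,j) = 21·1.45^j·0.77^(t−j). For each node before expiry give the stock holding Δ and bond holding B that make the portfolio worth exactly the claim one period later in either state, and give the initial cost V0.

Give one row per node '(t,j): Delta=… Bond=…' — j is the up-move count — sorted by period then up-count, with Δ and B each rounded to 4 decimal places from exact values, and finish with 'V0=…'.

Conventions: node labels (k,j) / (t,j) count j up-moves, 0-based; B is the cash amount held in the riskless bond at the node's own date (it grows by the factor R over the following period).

Arbitrage-free pricing uses the up-move probability p* = (R−d)/(u−d) = 0.6618, discounting each step at R = 1.22.
Expiry values: V(4,0)=30.4900, V(4,1)=29.6800, V(4,2)=26.2700, V(4,3)=33.4500, V(4,4)=9.3900
  t=3,j=0: stock 9.5872 → up 13.9014 (V=29.6800), down 7.3821 (V=30.4900). Price 24.5524; hedge Δ=-0.1242, bond B=25.7436.
  t=3,j=1: stock 18.0538 → up 26.1780 (V=26.2700), down 13.9014 (V=29.6800). Price 22.4782; hedge Δ=-0.2778, bond B=27.4929.
  t=3,j=2: stock 33.9974 → up 49.2963 (V=33.4500), down 26.1780 (V=26.2700). Price 25.4274; hedge Δ=0.3106, bond B=14.8686.
  t=3,j=3: stock 64.0211 → up 92.8306 (V=9.3900), down 49.2963 (V=33.4500). Price 14.3672; hedge Δ=-0.5527, bond B=49.7495.
  t=2,j=0: stock 12.4509 → up 18.0538 (V=22.4782), down 9.5872 (V=24.5524). Price 18.9998; hedge Δ=-0.2450, bond B=22.0502.
  t=2,j=1: stock 23.4465 → up 33.9974 (V=25.4274), down 18.0538 (V=22.4782). Price 20.0245; hedge Δ=0.1850, bond B=15.6874.
  t=2,j=2: stock 44.1525 → up 64.0211 (V=14.3672), down 33.9974 (V=25.4274). Price 14.8427; hedge Δ=-0.3684, bond B=31.1078.
  t=1,j=0: stock 16.1700 → up 23.4465 (V=20.0245), down 12.4509 (V=18.9998). Price 16.1294; hedge Δ=0.0932, bond B=14.6225.
  t=1,j=1: stock 30.4500 → up 44.1525 (V=14.8427), down 23.4465 (V=20.0245). Price 13.6028; hedge Δ=-0.2503, bond B=21.2230.
  t=0,j=0: stock 21.0000 → up 30.4500 (V=13.6028), down 16.1700 (V=16.1294). Price 11.8503; hedge Δ=-0.1769, bond B=15.5660.
As a check, the time-0 holding Δ(0,0)·S0 + B(0,0) comes to 11.8503 — exactly V0.

(0,0): Delta=-0.1769 Bond=15.5660
(1,0): Delta=0.0932 Bond=14.6225
(1,1): Delta=-0.2503 Bond=21.2230
(2,0): Delta=-0.2450 Bond=22.0502
(2,1): Delta=0.1850 Bond=15.6874
(2,2): Delta=-0.3684 Bond=31.1078
(3,0): Delta=-0.1242 Bond=25.7436
(3,1): Delta=-0.2778 Bond=27.4929
(3,2): Delta=0.3106 Bond=14.8686
(3,3): Delta=-0.5527 Bond=49.7495
V0=11.8503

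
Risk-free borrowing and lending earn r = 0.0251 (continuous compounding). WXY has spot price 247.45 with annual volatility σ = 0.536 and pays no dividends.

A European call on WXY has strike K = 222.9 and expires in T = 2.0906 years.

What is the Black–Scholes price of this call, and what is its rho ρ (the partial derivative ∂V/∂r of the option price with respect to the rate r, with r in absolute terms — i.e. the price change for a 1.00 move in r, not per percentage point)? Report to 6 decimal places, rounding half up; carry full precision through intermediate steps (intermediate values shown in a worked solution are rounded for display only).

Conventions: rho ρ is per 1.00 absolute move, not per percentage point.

price = 88.527671
ρ = 188.642478

σ√T = 0.536·√2.0906 = 0.774997
d₁ = (ln(S/K) + (r+σ²/2)T) / (σ√T) = (ln(247.45/222.9) + (0.0251+0.536²/2)·2.0906) / 0.774997 = (0.104485 + 0.352785) / 0.774997 = 0.590028
d₂ = d₁ − σ√T = 0.590028 − 0.774997 = -0.184970
e^{−rT} = 0.948879
N(d₁) = 0.722414,  N(d₂) = 0.426626
Call price V = S·N(d₁) − K·e^{−rT}·N(d₂) = 178.761326 − 90.233654 = 88.527671
ρ = K·T·e^{−rT}·N(d₂) = 188.642478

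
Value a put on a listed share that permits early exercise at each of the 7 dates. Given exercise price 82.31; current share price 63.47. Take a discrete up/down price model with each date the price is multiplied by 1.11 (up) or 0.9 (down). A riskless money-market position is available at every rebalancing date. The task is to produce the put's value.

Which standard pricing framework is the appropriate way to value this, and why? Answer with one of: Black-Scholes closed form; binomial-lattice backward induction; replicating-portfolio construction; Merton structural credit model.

framework: binomial-lattice backward induction

Key observation: the defining feature is the embedded early-exercise option across 7 discrete dates on the spot-63.47 tree; pricing the strike-82.31 put means working backward with an exercise test at every node.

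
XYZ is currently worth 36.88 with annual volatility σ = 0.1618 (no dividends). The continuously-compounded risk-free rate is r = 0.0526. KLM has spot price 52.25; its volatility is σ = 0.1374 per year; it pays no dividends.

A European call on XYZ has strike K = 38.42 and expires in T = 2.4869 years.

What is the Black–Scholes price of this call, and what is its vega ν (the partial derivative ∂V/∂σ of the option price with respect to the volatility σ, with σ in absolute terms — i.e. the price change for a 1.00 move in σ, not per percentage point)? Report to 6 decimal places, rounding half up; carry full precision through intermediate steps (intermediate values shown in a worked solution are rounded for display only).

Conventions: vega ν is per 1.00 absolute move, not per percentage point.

price = 5.387230
ν = 20.678369

σ√T = 0.1618·√2.4869 = 0.255157
d₁ = (ln(S/K) + (r+σ²/2)T) / (σ√T) = (ln(36.88/38.42) + (0.0526+0.1618²/2)·2.4869) / 0.255157 = (-0.040909 + 0.163364) / 0.255157 = 0.479919
d₂ = d₁ − σ√T = 0.479919 − 0.255157 = 0.224762
e^{−rT} = 0.877384
N(d₁) = 0.684358,  N(d₂) = 0.588918
Call price V = S·N(d₁) − K·e^{−rT}·N(d₂) = 25.239105 − 19.851875 = 5.387230
φ(d₁) = (1/√(2π))·e^{−d₁²/2} = 0.355546
ν = S·φ(d₁)·√T = 20.678369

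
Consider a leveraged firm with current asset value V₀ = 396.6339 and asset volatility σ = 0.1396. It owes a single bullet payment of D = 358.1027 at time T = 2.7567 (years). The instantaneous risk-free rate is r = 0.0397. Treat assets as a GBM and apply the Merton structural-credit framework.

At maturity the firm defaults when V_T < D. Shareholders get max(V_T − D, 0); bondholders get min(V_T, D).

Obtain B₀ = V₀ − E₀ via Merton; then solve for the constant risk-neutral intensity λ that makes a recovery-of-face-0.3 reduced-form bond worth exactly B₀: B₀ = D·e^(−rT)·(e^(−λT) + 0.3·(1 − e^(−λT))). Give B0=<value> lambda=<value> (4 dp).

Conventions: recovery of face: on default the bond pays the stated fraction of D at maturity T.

Equity is a call on the firm's assets struck at D = 358.1027:
d₁ = [ln(V₀/D) + (r + σ²/2)T] / (σ√T)
   = [ln(396.6339/358.1027) + (0.0397 + 0.5·0.1396²)·2.7567] / (0.1396·√2.7567)
   = [0.102194 + 0.136302] / 0.231782 = 1.028967
d₂ = d₁ − σ√T = 1.028967 − 0.231782 = 0.797185
N(d₁) = 0.848252,  N(d₂) = 0.787328,  e^(−rT) = 0.896335
E₀ = V₀·N(d₁) − D·e^(−rT)·N(d₂)
   = 396.6339·0.848252 − 358.1027·0.896335·0.787328 = 83.729075
B₀ = V₀ − E₀ = 396.6339 − 83.729075 = 312.904825
e^(−λT) = (B₀·e^(rT)/D − 0.3)/(1 − 0.3) = (312.9048·1.115654/358.1027 − 0.3)/0.7 = 0.96406005
λ = −ln(0.96406005)/2.7567 = 0.013277

B0=312.9048 lambda=0.0133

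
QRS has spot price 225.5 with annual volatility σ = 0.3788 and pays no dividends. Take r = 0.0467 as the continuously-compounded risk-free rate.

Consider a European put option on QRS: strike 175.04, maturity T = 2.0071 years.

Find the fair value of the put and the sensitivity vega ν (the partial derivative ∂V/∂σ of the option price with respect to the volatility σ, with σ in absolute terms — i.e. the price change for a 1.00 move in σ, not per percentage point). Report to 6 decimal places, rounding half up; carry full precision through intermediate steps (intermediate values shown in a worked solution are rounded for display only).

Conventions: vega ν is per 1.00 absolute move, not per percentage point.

price = 15.583215
ν = 83.857491

σ√T = 0.3788·√2.0071 = 0.536654
d₁ = (ln(S/K) + (r+σ²/2)T) / (σ√T) = (ln(225.5/175.04) + (0.0467+0.3788²/2)·2.0071) / 0.536654 = (0.253306 + 0.237730) / 0.536654 = 0.914995
d₂ = d₁ − σ√T = 0.914995 − 0.536654 = 0.378341
e^{−rT} = 0.910527
N(−d₁) = 0.180097,  N(−d₂) = 0.352589
Put price V = K·e^{−rT}·N(−d₂) − S·N(−d₁) = 56.195096 − 40.611881 = 15.583215
φ(d₁) = (1/√(2π))·e^{−d₁²/2} = 0.262489
ν = S·φ(d₁)·√T = 83.857491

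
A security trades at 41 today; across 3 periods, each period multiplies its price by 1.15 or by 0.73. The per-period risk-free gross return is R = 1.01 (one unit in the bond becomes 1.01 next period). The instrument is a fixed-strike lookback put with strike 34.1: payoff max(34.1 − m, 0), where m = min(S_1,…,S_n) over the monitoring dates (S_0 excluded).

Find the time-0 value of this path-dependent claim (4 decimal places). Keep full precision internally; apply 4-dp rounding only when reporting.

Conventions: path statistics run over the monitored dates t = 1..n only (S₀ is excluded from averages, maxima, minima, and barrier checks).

Risk-neutral up-probability p* = (R−d)/(u−d) = (1.01−0.73)/(1.15−0.73) = 0.6667; the claim prices as the p*-weighted sum of path payoffs discounted by R^3.
Enumerate all 2^3 = 8 price paths (U = up ×1.15, D = down ×0.73); each path with k up-moves has probability p*^k·(1−p*)^(3−k).
DDD: m=15.9497, payoff=18.1503, prob=0.037037
UDD: m=25.1262, payoff=8.9738, prob=0.074074
DUD: m=25.1262, payoff=8.9738, prob=0.074074
UUD: m=39.5824, payoff=0.0000, prob=0.148148
DDU: m=21.8489, payoff=12.2511, prob=0.074074
UDU: m=34.4195, payoff=0.0000, prob=0.148148
DUU: m=29.9300, payoff=4.1700, prob=0.148148
UUU: m=47.1500, payoff=0.0000, prob=0.296296
Price = Σ prob·payoff / R^3 = 3.526947 / 1.030301 = 3.4232

price = 3.4232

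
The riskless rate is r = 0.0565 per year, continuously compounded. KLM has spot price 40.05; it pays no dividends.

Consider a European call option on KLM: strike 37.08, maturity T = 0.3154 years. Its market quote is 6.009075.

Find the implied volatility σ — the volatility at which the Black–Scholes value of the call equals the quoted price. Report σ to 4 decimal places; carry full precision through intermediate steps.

At σ = 0.4608 the Black–Scholes value reproduces the quote:
σ√T = 0.4608·√0.3154 = 0.258788
d₁ = (ln(S/K) + (r+σ²/2)T) / (σ√T) = (ln(40.05/37.08) + (0.0565+0.4608²/2)·0.3154) / 0.258788 = (0.077051 + 0.051306) / 0.258788 = 0.495992
d₂ = d₁ − σ√T = 0.495992 − 0.258788 = 0.237204
e^{−rT} = 0.982338
N(d₁) = 0.690050,  N(d₂) = 0.593751
V = S·N(d₁) − K·e^{−rT}·N(d₂) = 27.636501 − 21.627426 = 6.009075 (the observed quote) — the price is monotone increasing in volatility, hence this σ is the only solution

sigma = 0.4608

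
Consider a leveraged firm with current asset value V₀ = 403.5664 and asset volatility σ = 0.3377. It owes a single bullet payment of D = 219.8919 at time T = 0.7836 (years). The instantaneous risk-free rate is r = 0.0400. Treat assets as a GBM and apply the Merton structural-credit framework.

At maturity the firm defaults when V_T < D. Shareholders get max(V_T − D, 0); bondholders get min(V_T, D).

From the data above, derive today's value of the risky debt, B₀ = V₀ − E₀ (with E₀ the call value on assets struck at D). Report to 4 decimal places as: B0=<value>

Work the structural quantities from V₀ = 403.5664 against face 219.8919:
d₁ = [ln(V₀/D) + (r + σ²/2)T] / (σ√T)
   = [ln(403.5664/219.8919) + (0.0400 + 0.5·0.3377²)·0.7836] / (0.3377·√0.7836)
   = [0.607205 + 0.076025] / 0.298936 = 2.285540
d₂ = d₁ − σ√T = 2.285540 − 0.298936 = 1.986604
N(d₁) = 0.988859,  N(d₂) = 0.976517,  e^(−rT) = 0.969142
E₀ = V₀·N(d₁) − D·e^(−rT)·N(d₂)
   = 403.5664·0.988859 − 219.8919·0.969142·0.976517 = 190.968339
B₀ = V₀ − E₀ = 403.5664 − 190.968339 = 212.598061

B0=212.5981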